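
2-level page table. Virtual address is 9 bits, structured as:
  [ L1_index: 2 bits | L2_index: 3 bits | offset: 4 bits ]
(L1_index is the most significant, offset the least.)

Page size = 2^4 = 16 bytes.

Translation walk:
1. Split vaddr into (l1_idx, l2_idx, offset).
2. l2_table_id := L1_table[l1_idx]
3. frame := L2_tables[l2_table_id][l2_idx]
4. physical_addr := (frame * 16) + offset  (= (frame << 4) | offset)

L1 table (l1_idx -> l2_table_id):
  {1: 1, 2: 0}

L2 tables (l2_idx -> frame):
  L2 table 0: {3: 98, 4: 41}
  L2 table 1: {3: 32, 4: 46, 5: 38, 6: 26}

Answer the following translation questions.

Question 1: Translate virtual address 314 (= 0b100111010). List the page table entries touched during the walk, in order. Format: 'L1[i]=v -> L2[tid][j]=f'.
vaddr = 314 = 0b100111010
Split: l1_idx=2, l2_idx=3, offset=10

Answer: L1[2]=0 -> L2[0][3]=98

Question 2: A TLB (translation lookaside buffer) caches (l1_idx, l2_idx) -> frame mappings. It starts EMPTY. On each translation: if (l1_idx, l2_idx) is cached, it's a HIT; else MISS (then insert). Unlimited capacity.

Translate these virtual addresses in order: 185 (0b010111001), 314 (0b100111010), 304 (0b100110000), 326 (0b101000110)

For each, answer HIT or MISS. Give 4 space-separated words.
Answer: MISS MISS HIT MISS

Derivation:
vaddr=185: (1,3) not in TLB -> MISS, insert
vaddr=314: (2,3) not in TLB -> MISS, insert
vaddr=304: (2,3) in TLB -> HIT
vaddr=326: (2,4) not in TLB -> MISS, insert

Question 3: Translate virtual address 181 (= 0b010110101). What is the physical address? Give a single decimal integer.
vaddr = 181 = 0b010110101
Split: l1_idx=1, l2_idx=3, offset=5
L1[1] = 1
L2[1][3] = 32
paddr = 32 * 16 + 5 = 517

Answer: 517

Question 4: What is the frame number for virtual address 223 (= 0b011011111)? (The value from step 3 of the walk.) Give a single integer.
vaddr = 223: l1_idx=1, l2_idx=5
L1[1] = 1; L2[1][5] = 38

Answer: 38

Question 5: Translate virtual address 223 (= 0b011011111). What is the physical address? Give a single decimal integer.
vaddr = 223 = 0b011011111
Split: l1_idx=1, l2_idx=5, offset=15
L1[1] = 1
L2[1][5] = 38
paddr = 38 * 16 + 15 = 623

Answer: 623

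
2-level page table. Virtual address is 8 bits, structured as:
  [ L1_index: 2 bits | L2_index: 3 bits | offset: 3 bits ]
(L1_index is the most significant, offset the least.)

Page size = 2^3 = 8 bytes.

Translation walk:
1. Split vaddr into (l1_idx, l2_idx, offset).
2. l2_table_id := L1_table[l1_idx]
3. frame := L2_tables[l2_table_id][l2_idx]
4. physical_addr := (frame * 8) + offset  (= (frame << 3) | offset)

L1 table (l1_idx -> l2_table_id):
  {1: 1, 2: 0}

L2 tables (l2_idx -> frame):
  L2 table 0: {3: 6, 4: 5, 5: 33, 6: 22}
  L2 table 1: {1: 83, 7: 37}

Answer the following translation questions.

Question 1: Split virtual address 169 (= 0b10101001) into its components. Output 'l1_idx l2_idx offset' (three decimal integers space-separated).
Answer: 2 5 1

Derivation:
vaddr = 169 = 0b10101001
  top 2 bits -> l1_idx = 2
  next 3 bits -> l2_idx = 5
  bottom 3 bits -> offset = 1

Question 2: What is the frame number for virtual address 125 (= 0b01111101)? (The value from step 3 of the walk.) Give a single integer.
vaddr = 125: l1_idx=1, l2_idx=7
L1[1] = 1; L2[1][7] = 37

Answer: 37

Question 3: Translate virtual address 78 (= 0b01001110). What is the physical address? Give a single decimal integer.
Answer: 670

Derivation:
vaddr = 78 = 0b01001110
Split: l1_idx=1, l2_idx=1, offset=6
L1[1] = 1
L2[1][1] = 83
paddr = 83 * 8 + 6 = 670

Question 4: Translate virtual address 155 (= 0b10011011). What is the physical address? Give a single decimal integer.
Answer: 51

Derivation:
vaddr = 155 = 0b10011011
Split: l1_idx=2, l2_idx=3, offset=3
L1[2] = 0
L2[0][3] = 6
paddr = 6 * 8 + 3 = 51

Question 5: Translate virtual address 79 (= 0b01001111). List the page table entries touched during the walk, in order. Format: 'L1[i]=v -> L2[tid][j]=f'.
vaddr = 79 = 0b01001111
Split: l1_idx=1, l2_idx=1, offset=7

Answer: L1[1]=1 -> L2[1][1]=83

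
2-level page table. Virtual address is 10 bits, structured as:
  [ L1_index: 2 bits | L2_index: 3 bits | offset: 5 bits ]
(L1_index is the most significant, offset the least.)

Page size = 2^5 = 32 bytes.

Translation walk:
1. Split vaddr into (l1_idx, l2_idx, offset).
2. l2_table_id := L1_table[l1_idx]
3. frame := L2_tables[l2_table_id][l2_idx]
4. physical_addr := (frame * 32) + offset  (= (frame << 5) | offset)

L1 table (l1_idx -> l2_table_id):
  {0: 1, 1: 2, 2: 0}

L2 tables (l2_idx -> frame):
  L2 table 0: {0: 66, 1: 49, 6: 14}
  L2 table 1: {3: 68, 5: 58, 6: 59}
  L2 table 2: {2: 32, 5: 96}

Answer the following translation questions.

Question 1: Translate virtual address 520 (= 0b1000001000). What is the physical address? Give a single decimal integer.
vaddr = 520 = 0b1000001000
Split: l1_idx=2, l2_idx=0, offset=8
L1[2] = 0
L2[0][0] = 66
paddr = 66 * 32 + 8 = 2120

Answer: 2120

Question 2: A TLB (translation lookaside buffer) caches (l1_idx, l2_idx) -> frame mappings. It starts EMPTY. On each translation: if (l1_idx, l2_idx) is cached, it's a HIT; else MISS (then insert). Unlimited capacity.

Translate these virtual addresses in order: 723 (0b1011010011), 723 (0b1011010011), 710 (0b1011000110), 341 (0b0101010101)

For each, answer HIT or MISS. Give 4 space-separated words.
Answer: MISS HIT HIT MISS

Derivation:
vaddr=723: (2,6) not in TLB -> MISS, insert
vaddr=723: (2,6) in TLB -> HIT
vaddr=710: (2,6) in TLB -> HIT
vaddr=341: (1,2) not in TLB -> MISS, insert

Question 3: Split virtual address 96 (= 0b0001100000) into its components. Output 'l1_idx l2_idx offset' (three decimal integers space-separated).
Answer: 0 3 0

Derivation:
vaddr = 96 = 0b0001100000
  top 2 bits -> l1_idx = 0
  next 3 bits -> l2_idx = 3
  bottom 5 bits -> offset = 0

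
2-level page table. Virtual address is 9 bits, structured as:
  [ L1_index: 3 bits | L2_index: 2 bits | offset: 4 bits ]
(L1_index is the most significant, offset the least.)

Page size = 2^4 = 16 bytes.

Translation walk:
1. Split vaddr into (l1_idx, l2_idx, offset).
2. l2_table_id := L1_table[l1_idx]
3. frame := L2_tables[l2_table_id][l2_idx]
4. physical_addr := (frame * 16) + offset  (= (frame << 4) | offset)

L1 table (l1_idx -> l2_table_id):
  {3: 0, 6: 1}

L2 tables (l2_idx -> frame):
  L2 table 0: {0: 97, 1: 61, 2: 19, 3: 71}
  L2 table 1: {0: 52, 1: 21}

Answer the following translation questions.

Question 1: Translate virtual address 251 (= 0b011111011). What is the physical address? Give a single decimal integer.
vaddr = 251 = 0b011111011
Split: l1_idx=3, l2_idx=3, offset=11
L1[3] = 0
L2[0][3] = 71
paddr = 71 * 16 + 11 = 1147

Answer: 1147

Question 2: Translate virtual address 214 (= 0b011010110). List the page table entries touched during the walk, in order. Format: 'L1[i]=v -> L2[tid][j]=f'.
vaddr = 214 = 0b011010110
Split: l1_idx=3, l2_idx=1, offset=6

Answer: L1[3]=0 -> L2[0][1]=61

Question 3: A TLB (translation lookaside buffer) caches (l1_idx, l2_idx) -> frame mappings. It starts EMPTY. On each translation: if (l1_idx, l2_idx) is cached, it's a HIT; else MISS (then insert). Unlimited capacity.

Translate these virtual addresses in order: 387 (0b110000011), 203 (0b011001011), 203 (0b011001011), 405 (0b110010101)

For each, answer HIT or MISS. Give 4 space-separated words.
vaddr=387: (6,0) not in TLB -> MISS, insert
vaddr=203: (3,0) not in TLB -> MISS, insert
vaddr=203: (3,0) in TLB -> HIT
vaddr=405: (6,1) not in TLB -> MISS, insert

Answer: MISS MISS HIT MISS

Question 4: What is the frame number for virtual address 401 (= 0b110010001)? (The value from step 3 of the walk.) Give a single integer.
vaddr = 401: l1_idx=6, l2_idx=1
L1[6] = 1; L2[1][1] = 21

Answer: 21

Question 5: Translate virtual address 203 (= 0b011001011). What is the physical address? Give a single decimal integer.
Answer: 1563

Derivation:
vaddr = 203 = 0b011001011
Split: l1_idx=3, l2_idx=0, offset=11
L1[3] = 0
L2[0][0] = 97
paddr = 97 * 16 + 11 = 1563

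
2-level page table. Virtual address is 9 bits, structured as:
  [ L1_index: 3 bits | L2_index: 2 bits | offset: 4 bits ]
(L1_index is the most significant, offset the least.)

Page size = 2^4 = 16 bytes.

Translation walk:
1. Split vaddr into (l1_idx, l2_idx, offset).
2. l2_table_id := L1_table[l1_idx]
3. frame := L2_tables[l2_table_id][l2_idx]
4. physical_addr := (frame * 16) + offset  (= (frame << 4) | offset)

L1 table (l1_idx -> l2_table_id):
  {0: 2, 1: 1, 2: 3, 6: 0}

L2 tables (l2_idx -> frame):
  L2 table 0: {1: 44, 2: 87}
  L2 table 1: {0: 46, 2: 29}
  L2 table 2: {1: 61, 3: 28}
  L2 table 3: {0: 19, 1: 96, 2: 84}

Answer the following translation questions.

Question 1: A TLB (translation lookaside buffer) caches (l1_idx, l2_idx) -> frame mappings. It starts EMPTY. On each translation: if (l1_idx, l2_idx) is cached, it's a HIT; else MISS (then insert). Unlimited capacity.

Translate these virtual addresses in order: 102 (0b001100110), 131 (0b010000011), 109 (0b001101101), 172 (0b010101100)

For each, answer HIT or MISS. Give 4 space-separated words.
vaddr=102: (1,2) not in TLB -> MISS, insert
vaddr=131: (2,0) not in TLB -> MISS, insert
vaddr=109: (1,2) in TLB -> HIT
vaddr=172: (2,2) not in TLB -> MISS, insert

Answer: MISS MISS HIT MISS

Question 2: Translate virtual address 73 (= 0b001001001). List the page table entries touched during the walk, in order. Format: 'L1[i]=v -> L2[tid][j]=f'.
Answer: L1[1]=1 -> L2[1][0]=46

Derivation:
vaddr = 73 = 0b001001001
Split: l1_idx=1, l2_idx=0, offset=9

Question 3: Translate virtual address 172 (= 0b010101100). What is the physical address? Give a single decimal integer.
vaddr = 172 = 0b010101100
Split: l1_idx=2, l2_idx=2, offset=12
L1[2] = 3
L2[3][2] = 84
paddr = 84 * 16 + 12 = 1356

Answer: 1356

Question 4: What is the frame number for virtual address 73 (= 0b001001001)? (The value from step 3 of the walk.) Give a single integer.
vaddr = 73: l1_idx=1, l2_idx=0
L1[1] = 1; L2[1][0] = 46

Answer: 46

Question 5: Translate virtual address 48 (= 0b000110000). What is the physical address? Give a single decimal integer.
vaddr = 48 = 0b000110000
Split: l1_idx=0, l2_idx=3, offset=0
L1[0] = 2
L2[2][3] = 28
paddr = 28 * 16 + 0 = 448

Answer: 448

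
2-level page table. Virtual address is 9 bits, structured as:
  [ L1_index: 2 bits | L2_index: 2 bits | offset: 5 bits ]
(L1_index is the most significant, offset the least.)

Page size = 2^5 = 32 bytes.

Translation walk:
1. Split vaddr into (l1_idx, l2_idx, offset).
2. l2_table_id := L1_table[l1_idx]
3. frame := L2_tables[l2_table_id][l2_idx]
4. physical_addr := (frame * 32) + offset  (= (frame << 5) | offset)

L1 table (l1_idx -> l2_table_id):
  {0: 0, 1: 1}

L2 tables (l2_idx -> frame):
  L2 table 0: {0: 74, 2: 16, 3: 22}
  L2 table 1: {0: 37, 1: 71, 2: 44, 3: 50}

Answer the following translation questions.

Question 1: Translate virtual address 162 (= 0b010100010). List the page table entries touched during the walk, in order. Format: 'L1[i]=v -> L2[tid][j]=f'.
Answer: L1[1]=1 -> L2[1][1]=71

Derivation:
vaddr = 162 = 0b010100010
Split: l1_idx=1, l2_idx=1, offset=2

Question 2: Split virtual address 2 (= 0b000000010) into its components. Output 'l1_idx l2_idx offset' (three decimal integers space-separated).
vaddr = 2 = 0b000000010
  top 2 bits -> l1_idx = 0
  next 2 bits -> l2_idx = 0
  bottom 5 bits -> offset = 2

Answer: 0 0 2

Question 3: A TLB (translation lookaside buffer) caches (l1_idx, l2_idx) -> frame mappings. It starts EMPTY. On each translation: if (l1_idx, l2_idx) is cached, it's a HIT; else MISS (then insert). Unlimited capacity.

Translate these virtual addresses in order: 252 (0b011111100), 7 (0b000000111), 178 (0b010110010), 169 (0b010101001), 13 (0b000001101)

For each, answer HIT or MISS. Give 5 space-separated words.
vaddr=252: (1,3) not in TLB -> MISS, insert
vaddr=7: (0,0) not in TLB -> MISS, insert
vaddr=178: (1,1) not in TLB -> MISS, insert
vaddr=169: (1,1) in TLB -> HIT
vaddr=13: (0,0) in TLB -> HIT

Answer: MISS MISS MISS HIT HIT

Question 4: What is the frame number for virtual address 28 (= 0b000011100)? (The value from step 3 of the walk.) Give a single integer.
Answer: 74

Derivation:
vaddr = 28: l1_idx=0, l2_idx=0
L1[0] = 0; L2[0][0] = 74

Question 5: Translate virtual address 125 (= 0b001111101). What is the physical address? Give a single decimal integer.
Answer: 733

Derivation:
vaddr = 125 = 0b001111101
Split: l1_idx=0, l2_idx=3, offset=29
L1[0] = 0
L2[0][3] = 22
paddr = 22 * 32 + 29 = 733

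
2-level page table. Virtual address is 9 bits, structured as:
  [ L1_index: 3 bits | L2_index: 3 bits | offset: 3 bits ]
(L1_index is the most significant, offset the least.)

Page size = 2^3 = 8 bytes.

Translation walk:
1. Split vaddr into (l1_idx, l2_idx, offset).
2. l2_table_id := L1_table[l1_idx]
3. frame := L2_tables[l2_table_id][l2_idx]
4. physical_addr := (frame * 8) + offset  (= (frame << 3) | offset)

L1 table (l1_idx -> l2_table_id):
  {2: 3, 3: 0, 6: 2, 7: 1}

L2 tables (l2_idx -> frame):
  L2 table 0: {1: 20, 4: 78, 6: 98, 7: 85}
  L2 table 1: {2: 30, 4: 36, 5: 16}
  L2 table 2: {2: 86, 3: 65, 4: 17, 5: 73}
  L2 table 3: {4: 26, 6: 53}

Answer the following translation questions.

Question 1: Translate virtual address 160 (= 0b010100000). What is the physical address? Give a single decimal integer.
Answer: 208

Derivation:
vaddr = 160 = 0b010100000
Split: l1_idx=2, l2_idx=4, offset=0
L1[2] = 3
L2[3][4] = 26
paddr = 26 * 8 + 0 = 208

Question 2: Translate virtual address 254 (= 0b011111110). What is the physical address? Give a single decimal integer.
Answer: 686

Derivation:
vaddr = 254 = 0b011111110
Split: l1_idx=3, l2_idx=7, offset=6
L1[3] = 0
L2[0][7] = 85
paddr = 85 * 8 + 6 = 686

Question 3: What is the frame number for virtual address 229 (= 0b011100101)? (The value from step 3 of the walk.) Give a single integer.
vaddr = 229: l1_idx=3, l2_idx=4
L1[3] = 0; L2[0][4] = 78

Answer: 78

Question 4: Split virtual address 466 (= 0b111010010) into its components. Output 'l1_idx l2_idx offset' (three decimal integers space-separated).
Answer: 7 2 2

Derivation:
vaddr = 466 = 0b111010010
  top 3 bits -> l1_idx = 7
  next 3 bits -> l2_idx = 2
  bottom 3 bits -> offset = 2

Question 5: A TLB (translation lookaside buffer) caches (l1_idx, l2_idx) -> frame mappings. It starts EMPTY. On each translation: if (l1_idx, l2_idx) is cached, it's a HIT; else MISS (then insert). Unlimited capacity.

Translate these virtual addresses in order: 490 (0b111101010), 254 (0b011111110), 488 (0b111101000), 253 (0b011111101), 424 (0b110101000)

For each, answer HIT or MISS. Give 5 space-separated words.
vaddr=490: (7,5) not in TLB -> MISS, insert
vaddr=254: (3,7) not in TLB -> MISS, insert
vaddr=488: (7,5) in TLB -> HIT
vaddr=253: (3,7) in TLB -> HIT
vaddr=424: (6,5) not in TLB -> MISS, insert

Answer: MISS MISS HIT HIT MISS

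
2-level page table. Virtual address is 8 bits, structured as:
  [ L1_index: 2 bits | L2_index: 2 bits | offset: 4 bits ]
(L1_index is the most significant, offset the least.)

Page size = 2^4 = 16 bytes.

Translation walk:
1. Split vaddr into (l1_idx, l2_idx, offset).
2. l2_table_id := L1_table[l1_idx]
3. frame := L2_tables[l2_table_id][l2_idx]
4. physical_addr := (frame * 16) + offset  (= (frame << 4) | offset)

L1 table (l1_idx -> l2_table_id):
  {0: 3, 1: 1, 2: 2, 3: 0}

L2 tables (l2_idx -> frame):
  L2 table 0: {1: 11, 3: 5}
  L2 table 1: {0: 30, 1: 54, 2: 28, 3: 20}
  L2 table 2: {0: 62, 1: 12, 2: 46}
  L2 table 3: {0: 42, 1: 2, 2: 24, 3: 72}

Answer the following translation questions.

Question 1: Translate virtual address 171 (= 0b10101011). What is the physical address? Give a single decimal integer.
vaddr = 171 = 0b10101011
Split: l1_idx=2, l2_idx=2, offset=11
L1[2] = 2
L2[2][2] = 46
paddr = 46 * 16 + 11 = 747

Answer: 747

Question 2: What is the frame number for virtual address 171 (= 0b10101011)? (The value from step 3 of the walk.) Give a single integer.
Answer: 46

Derivation:
vaddr = 171: l1_idx=2, l2_idx=2
L1[2] = 2; L2[2][2] = 46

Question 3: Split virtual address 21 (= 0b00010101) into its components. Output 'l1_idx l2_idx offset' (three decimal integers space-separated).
vaddr = 21 = 0b00010101
  top 2 bits -> l1_idx = 0
  next 2 bits -> l2_idx = 1
  bottom 4 bits -> offset = 5

Answer: 0 1 5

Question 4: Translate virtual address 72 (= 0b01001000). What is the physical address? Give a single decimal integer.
Answer: 488

Derivation:
vaddr = 72 = 0b01001000
Split: l1_idx=1, l2_idx=0, offset=8
L1[1] = 1
L2[1][0] = 30
paddr = 30 * 16 + 8 = 488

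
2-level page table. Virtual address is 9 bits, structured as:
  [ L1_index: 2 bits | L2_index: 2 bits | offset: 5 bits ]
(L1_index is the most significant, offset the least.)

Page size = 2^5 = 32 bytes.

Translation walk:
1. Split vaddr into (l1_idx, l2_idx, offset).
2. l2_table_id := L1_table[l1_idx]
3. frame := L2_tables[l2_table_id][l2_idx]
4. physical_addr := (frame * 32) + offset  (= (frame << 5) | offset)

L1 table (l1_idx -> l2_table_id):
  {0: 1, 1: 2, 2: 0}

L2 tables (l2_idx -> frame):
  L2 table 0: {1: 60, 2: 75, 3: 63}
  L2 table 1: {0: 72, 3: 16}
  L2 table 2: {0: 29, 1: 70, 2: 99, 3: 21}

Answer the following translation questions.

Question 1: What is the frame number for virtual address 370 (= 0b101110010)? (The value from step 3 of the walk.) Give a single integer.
Answer: 63

Derivation:
vaddr = 370: l1_idx=2, l2_idx=3
L1[2] = 0; L2[0][3] = 63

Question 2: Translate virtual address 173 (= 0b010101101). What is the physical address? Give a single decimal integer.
Answer: 2253

Derivation:
vaddr = 173 = 0b010101101
Split: l1_idx=1, l2_idx=1, offset=13
L1[1] = 2
L2[2][1] = 70
paddr = 70 * 32 + 13 = 2253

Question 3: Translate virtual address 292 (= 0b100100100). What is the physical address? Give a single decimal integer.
Answer: 1924

Derivation:
vaddr = 292 = 0b100100100
Split: l1_idx=2, l2_idx=1, offset=4
L1[2] = 0
L2[0][1] = 60
paddr = 60 * 32 + 4 = 1924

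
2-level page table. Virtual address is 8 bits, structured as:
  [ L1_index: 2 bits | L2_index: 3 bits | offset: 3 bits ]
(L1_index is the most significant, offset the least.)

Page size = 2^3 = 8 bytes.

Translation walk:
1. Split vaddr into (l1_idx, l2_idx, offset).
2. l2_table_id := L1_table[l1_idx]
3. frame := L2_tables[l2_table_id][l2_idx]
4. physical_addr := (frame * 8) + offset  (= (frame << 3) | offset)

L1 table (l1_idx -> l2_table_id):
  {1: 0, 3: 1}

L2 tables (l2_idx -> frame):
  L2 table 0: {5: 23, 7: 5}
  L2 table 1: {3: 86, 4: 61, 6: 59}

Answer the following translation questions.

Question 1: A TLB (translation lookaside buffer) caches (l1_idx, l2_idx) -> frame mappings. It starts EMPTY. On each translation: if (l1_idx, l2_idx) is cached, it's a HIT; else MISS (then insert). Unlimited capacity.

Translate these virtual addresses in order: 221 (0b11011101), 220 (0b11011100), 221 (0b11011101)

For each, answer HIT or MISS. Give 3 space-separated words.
Answer: MISS HIT HIT

Derivation:
vaddr=221: (3,3) not in TLB -> MISS, insert
vaddr=220: (3,3) in TLB -> HIT
vaddr=221: (3,3) in TLB -> HIT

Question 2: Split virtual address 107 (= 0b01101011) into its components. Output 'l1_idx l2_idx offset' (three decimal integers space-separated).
vaddr = 107 = 0b01101011
  top 2 bits -> l1_idx = 1
  next 3 bits -> l2_idx = 5
  bottom 3 bits -> offset = 3

Answer: 1 5 3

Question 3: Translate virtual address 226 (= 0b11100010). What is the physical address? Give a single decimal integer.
vaddr = 226 = 0b11100010
Split: l1_idx=3, l2_idx=4, offset=2
L1[3] = 1
L2[1][4] = 61
paddr = 61 * 8 + 2 = 490

Answer: 490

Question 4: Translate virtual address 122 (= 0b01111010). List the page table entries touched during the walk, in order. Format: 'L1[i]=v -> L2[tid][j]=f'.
Answer: L1[1]=0 -> L2[0][7]=5

Derivation:
vaddr = 122 = 0b01111010
Split: l1_idx=1, l2_idx=7, offset=2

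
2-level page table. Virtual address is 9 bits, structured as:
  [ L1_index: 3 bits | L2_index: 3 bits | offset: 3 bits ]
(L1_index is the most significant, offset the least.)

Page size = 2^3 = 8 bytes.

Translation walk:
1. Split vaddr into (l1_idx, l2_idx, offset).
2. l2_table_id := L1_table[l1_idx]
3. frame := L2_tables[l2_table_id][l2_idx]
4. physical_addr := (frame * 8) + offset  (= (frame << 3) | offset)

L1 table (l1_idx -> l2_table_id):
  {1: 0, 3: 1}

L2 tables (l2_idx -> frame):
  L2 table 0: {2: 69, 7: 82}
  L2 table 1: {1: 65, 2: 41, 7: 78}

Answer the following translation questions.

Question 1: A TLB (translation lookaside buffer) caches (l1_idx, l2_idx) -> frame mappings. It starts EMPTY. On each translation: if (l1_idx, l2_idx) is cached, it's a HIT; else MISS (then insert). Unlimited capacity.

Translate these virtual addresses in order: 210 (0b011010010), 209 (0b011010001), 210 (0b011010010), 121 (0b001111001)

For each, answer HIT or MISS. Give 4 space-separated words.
vaddr=210: (3,2) not in TLB -> MISS, insert
vaddr=209: (3,2) in TLB -> HIT
vaddr=210: (3,2) in TLB -> HIT
vaddr=121: (1,7) not in TLB -> MISS, insert

Answer: MISS HIT HIT MISS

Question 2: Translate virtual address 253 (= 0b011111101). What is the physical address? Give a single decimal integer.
Answer: 629

Derivation:
vaddr = 253 = 0b011111101
Split: l1_idx=3, l2_idx=7, offset=5
L1[3] = 1
L2[1][7] = 78
paddr = 78 * 8 + 5 = 629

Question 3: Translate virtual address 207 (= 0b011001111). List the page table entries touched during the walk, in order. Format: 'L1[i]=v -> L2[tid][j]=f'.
vaddr = 207 = 0b011001111
Split: l1_idx=3, l2_idx=1, offset=7

Answer: L1[3]=1 -> L2[1][1]=65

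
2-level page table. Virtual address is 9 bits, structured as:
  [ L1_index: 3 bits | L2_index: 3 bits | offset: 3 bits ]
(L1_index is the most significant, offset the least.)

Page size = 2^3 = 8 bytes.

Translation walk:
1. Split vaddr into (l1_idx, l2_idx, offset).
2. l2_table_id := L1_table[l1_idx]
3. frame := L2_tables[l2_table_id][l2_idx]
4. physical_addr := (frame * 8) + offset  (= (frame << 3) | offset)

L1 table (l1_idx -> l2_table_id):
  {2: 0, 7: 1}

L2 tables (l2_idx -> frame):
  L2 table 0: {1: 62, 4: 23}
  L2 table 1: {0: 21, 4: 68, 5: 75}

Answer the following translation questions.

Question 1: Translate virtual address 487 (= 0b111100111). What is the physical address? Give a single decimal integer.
Answer: 551

Derivation:
vaddr = 487 = 0b111100111
Split: l1_idx=7, l2_idx=4, offset=7
L1[7] = 1
L2[1][4] = 68
paddr = 68 * 8 + 7 = 551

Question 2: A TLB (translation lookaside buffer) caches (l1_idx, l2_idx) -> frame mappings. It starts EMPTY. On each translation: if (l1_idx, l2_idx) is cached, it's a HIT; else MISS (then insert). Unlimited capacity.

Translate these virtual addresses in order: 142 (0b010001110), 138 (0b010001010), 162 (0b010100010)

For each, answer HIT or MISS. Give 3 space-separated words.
vaddr=142: (2,1) not in TLB -> MISS, insert
vaddr=138: (2,1) in TLB -> HIT
vaddr=162: (2,4) not in TLB -> MISS, insert

Answer: MISS HIT MISS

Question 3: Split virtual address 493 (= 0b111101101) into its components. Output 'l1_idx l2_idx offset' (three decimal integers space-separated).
Answer: 7 5 5

Derivation:
vaddr = 493 = 0b111101101
  top 3 bits -> l1_idx = 7
  next 3 bits -> l2_idx = 5
  bottom 3 bits -> offset = 5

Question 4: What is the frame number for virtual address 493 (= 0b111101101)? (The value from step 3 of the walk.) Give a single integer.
Answer: 75

Derivation:
vaddr = 493: l1_idx=7, l2_idx=5
L1[7] = 1; L2[1][5] = 75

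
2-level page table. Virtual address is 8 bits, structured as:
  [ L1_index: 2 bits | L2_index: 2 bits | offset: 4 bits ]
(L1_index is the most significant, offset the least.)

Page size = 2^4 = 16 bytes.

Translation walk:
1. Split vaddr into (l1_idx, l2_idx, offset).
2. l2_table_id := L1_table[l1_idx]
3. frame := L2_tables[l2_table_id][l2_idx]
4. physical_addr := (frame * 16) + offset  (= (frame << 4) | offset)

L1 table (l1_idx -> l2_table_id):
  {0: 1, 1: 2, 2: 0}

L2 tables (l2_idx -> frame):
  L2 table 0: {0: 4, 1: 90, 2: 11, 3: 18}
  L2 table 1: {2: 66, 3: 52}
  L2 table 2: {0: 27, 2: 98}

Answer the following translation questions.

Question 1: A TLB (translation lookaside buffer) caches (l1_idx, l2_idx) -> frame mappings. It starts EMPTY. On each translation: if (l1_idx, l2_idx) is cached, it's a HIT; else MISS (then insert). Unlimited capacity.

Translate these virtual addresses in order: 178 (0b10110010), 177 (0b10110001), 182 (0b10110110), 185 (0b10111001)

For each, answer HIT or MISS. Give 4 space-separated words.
Answer: MISS HIT HIT HIT

Derivation:
vaddr=178: (2,3) not in TLB -> MISS, insert
vaddr=177: (2,3) in TLB -> HIT
vaddr=182: (2,3) in TLB -> HIT
vaddr=185: (2,3) in TLB -> HIT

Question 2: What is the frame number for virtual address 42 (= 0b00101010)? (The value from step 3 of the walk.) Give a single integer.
Answer: 66

Derivation:
vaddr = 42: l1_idx=0, l2_idx=2
L1[0] = 1; L2[1][2] = 66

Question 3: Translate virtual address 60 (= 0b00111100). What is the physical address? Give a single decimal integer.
vaddr = 60 = 0b00111100
Split: l1_idx=0, l2_idx=3, offset=12
L1[0] = 1
L2[1][3] = 52
paddr = 52 * 16 + 12 = 844

Answer: 844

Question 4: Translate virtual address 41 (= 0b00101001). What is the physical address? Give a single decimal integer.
vaddr = 41 = 0b00101001
Split: l1_idx=0, l2_idx=2, offset=9
L1[0] = 1
L2[1][2] = 66
paddr = 66 * 16 + 9 = 1065

Answer: 1065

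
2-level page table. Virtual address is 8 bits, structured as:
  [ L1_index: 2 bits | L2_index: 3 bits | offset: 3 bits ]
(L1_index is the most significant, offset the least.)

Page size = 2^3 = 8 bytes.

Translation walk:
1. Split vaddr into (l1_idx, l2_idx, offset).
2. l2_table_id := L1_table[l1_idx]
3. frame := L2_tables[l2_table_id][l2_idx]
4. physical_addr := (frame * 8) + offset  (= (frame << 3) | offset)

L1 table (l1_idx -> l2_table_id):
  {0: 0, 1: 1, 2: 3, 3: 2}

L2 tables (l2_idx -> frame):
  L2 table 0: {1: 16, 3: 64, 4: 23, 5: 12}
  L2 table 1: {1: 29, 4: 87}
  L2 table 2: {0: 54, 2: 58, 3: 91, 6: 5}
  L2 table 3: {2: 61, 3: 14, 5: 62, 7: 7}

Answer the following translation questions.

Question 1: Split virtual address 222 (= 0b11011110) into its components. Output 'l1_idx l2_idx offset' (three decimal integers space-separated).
Answer: 3 3 6

Derivation:
vaddr = 222 = 0b11011110
  top 2 bits -> l1_idx = 3
  next 3 bits -> l2_idx = 3
  bottom 3 bits -> offset = 6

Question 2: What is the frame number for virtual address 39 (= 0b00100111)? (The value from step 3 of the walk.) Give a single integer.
vaddr = 39: l1_idx=0, l2_idx=4
L1[0] = 0; L2[0][4] = 23

Answer: 23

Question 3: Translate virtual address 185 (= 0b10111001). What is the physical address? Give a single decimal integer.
vaddr = 185 = 0b10111001
Split: l1_idx=2, l2_idx=7, offset=1
L1[2] = 3
L2[3][7] = 7
paddr = 7 * 8 + 1 = 57

Answer: 57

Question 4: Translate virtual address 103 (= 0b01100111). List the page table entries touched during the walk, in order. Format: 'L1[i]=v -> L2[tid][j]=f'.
Answer: L1[1]=1 -> L2[1][4]=87

Derivation:
vaddr = 103 = 0b01100111
Split: l1_idx=1, l2_idx=4, offset=7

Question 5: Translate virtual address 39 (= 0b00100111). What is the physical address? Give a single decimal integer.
Answer: 191

Derivation:
vaddr = 39 = 0b00100111
Split: l1_idx=0, l2_idx=4, offset=7
L1[0] = 0
L2[0][4] = 23
paddr = 23 * 8 + 7 = 191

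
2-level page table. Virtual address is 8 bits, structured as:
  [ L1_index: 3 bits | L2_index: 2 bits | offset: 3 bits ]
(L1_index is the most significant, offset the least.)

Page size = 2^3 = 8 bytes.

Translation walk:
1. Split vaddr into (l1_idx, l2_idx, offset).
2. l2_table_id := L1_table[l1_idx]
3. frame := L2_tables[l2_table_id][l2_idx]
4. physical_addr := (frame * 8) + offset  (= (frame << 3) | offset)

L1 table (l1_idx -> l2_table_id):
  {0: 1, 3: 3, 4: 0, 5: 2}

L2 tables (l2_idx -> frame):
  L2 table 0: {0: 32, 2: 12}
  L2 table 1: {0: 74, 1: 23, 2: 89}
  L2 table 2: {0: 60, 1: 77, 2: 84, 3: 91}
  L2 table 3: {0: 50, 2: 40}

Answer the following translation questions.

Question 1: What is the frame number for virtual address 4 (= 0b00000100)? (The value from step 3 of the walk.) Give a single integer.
vaddr = 4: l1_idx=0, l2_idx=0
L1[0] = 1; L2[1][0] = 74

Answer: 74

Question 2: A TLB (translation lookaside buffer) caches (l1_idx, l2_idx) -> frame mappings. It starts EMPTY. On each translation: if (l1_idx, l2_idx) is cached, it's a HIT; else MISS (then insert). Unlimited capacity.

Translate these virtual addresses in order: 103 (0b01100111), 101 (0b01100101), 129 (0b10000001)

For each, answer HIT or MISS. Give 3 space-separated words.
Answer: MISS HIT MISS

Derivation:
vaddr=103: (3,0) not in TLB -> MISS, insert
vaddr=101: (3,0) in TLB -> HIT
vaddr=129: (4,0) not in TLB -> MISS, insert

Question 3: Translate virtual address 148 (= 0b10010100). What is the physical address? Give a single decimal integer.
Answer: 100

Derivation:
vaddr = 148 = 0b10010100
Split: l1_idx=4, l2_idx=2, offset=4
L1[4] = 0
L2[0][2] = 12
paddr = 12 * 8 + 4 = 100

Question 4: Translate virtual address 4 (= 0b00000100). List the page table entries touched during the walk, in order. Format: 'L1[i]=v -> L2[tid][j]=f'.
vaddr = 4 = 0b00000100
Split: l1_idx=0, l2_idx=0, offset=4

Answer: L1[0]=1 -> L2[1][0]=74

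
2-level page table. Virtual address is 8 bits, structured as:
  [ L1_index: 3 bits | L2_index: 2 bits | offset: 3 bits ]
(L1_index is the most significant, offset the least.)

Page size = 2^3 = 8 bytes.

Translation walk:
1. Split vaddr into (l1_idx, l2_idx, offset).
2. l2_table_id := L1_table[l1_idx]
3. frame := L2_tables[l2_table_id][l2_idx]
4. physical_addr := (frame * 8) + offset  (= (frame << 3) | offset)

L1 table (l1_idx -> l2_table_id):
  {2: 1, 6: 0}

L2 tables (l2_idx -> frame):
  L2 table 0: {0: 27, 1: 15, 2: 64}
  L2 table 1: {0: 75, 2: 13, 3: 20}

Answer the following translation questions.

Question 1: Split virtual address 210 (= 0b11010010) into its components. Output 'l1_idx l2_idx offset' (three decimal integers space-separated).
Answer: 6 2 2

Derivation:
vaddr = 210 = 0b11010010
  top 3 bits -> l1_idx = 6
  next 2 bits -> l2_idx = 2
  bottom 3 bits -> offset = 2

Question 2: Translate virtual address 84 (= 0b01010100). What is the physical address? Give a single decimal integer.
vaddr = 84 = 0b01010100
Split: l1_idx=2, l2_idx=2, offset=4
L1[2] = 1
L2[1][2] = 13
paddr = 13 * 8 + 4 = 108

Answer: 108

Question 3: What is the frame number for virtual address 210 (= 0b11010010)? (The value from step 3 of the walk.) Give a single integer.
Answer: 64

Derivation:
vaddr = 210: l1_idx=6, l2_idx=2
L1[6] = 0; L2[0][2] = 64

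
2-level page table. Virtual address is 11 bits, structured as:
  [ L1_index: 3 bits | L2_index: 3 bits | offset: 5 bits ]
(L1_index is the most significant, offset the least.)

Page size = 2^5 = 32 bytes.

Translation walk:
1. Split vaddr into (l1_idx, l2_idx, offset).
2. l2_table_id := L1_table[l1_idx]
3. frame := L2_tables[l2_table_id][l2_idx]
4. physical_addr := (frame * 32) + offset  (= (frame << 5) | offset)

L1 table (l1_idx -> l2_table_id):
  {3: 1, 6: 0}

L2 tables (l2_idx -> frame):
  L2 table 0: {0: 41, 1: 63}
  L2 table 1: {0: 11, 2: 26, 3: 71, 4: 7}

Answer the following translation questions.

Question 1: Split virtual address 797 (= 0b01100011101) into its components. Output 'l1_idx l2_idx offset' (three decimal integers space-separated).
Answer: 3 0 29

Derivation:
vaddr = 797 = 0b01100011101
  top 3 bits -> l1_idx = 3
  next 3 bits -> l2_idx = 0
  bottom 5 bits -> offset = 29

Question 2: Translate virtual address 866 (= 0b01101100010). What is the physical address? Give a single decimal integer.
Answer: 2274

Derivation:
vaddr = 866 = 0b01101100010
Split: l1_idx=3, l2_idx=3, offset=2
L1[3] = 1
L2[1][3] = 71
paddr = 71 * 32 + 2 = 2274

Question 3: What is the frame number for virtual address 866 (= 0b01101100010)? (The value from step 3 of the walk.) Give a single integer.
vaddr = 866: l1_idx=3, l2_idx=3
L1[3] = 1; L2[1][3] = 71

Answer: 71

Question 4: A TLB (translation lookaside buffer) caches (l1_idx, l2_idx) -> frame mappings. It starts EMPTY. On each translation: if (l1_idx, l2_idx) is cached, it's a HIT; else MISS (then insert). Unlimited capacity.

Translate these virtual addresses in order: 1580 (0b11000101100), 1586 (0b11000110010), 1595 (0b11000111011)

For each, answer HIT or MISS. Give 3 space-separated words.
Answer: MISS HIT HIT

Derivation:
vaddr=1580: (6,1) not in TLB -> MISS, insert
vaddr=1586: (6,1) in TLB -> HIT
vaddr=1595: (6,1) in TLB -> HIT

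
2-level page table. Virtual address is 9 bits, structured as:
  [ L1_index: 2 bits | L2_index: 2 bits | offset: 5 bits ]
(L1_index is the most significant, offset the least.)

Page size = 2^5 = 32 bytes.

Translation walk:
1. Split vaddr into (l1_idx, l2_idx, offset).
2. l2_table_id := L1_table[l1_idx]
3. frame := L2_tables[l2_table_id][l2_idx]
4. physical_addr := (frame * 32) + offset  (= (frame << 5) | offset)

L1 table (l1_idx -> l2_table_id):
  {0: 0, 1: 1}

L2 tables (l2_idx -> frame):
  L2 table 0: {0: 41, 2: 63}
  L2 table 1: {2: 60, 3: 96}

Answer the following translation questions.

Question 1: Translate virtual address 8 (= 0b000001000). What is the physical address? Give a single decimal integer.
Answer: 1320

Derivation:
vaddr = 8 = 0b000001000
Split: l1_idx=0, l2_idx=0, offset=8
L1[0] = 0
L2[0][0] = 41
paddr = 41 * 32 + 8 = 1320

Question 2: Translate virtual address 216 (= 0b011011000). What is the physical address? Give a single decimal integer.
vaddr = 216 = 0b011011000
Split: l1_idx=1, l2_idx=2, offset=24
L1[1] = 1
L2[1][2] = 60
paddr = 60 * 32 + 24 = 1944

Answer: 1944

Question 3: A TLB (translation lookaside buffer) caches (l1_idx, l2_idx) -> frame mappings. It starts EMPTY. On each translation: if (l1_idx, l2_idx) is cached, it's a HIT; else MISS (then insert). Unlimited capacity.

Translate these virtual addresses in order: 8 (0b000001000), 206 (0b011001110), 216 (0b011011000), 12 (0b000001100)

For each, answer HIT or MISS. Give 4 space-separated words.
Answer: MISS MISS HIT HIT

Derivation:
vaddr=8: (0,0) not in TLB -> MISS, insert
vaddr=206: (1,2) not in TLB -> MISS, insert
vaddr=216: (1,2) in TLB -> HIT
vaddr=12: (0,0) in TLB -> HIT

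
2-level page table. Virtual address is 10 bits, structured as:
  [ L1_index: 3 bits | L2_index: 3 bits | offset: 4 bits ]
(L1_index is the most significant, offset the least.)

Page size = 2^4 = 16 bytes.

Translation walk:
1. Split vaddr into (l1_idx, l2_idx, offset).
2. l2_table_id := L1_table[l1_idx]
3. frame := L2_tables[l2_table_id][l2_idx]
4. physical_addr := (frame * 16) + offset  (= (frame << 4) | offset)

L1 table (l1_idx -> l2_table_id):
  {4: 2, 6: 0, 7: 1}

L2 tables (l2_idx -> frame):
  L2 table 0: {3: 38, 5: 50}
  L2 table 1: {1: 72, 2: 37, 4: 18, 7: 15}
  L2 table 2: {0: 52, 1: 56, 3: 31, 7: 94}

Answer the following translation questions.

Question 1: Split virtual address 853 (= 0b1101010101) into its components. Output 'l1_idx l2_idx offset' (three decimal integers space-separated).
vaddr = 853 = 0b1101010101
  top 3 bits -> l1_idx = 6
  next 3 bits -> l2_idx = 5
  bottom 4 bits -> offset = 5

Answer: 6 5 5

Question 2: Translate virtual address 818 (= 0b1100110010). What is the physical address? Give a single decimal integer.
vaddr = 818 = 0b1100110010
Split: l1_idx=6, l2_idx=3, offset=2
L1[6] = 0
L2[0][3] = 38
paddr = 38 * 16 + 2 = 610

Answer: 610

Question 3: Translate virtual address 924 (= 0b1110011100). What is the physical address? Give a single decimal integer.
Answer: 1164

Derivation:
vaddr = 924 = 0b1110011100
Split: l1_idx=7, l2_idx=1, offset=12
L1[7] = 1
L2[1][1] = 72
paddr = 72 * 16 + 12 = 1164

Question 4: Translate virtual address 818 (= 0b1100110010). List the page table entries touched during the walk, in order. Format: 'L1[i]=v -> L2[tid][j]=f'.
Answer: L1[6]=0 -> L2[0][3]=38

Derivation:
vaddr = 818 = 0b1100110010
Split: l1_idx=6, l2_idx=3, offset=2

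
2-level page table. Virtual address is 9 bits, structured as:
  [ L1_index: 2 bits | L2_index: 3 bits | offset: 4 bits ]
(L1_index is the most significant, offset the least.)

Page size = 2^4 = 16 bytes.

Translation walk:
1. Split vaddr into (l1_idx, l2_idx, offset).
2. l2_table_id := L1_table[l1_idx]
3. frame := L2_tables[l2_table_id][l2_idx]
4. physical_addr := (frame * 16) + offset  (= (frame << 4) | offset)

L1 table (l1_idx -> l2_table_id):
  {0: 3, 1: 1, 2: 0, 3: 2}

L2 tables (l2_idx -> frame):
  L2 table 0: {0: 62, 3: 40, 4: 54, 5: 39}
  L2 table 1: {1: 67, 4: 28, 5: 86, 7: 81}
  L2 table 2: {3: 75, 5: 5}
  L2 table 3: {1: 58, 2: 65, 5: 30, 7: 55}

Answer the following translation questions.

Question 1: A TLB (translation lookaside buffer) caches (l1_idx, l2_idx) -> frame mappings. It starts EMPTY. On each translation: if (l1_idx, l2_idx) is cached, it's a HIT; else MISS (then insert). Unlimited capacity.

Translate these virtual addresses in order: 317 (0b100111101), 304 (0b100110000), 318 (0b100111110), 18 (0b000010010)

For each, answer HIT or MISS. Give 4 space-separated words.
vaddr=317: (2,3) not in TLB -> MISS, insert
vaddr=304: (2,3) in TLB -> HIT
vaddr=318: (2,3) in TLB -> HIT
vaddr=18: (0,1) not in TLB -> MISS, insert

Answer: MISS HIT HIT MISS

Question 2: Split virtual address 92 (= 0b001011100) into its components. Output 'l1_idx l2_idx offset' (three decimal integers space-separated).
vaddr = 92 = 0b001011100
  top 2 bits -> l1_idx = 0
  next 3 bits -> l2_idx = 5
  bottom 4 bits -> offset = 12

Answer: 0 5 12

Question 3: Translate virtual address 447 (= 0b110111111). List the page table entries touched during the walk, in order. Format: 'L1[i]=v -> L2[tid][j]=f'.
vaddr = 447 = 0b110111111
Split: l1_idx=3, l2_idx=3, offset=15

Answer: L1[3]=2 -> L2[2][3]=75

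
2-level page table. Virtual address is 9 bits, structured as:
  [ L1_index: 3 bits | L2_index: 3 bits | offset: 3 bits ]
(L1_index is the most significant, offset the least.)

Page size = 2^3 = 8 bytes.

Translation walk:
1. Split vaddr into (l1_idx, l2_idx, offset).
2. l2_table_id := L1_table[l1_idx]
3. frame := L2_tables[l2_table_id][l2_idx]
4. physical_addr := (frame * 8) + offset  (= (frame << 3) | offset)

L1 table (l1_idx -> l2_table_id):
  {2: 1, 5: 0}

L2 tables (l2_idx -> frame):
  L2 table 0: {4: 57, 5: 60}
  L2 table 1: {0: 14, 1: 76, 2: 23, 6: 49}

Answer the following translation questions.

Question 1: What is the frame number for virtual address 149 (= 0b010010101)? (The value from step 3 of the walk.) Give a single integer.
vaddr = 149: l1_idx=2, l2_idx=2
L1[2] = 1; L2[1][2] = 23

Answer: 23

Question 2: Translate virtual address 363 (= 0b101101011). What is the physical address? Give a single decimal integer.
Answer: 483

Derivation:
vaddr = 363 = 0b101101011
Split: l1_idx=5, l2_idx=5, offset=3
L1[5] = 0
L2[0][5] = 60
paddr = 60 * 8 + 3 = 483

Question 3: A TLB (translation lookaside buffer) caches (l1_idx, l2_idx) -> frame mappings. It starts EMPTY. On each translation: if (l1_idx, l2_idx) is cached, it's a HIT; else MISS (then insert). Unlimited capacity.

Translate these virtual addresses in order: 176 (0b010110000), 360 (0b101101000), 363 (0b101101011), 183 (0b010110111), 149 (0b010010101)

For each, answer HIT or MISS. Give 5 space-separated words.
Answer: MISS MISS HIT HIT MISS

Derivation:
vaddr=176: (2,6) not in TLB -> MISS, insert
vaddr=360: (5,5) not in TLB -> MISS, insert
vaddr=363: (5,5) in TLB -> HIT
vaddr=183: (2,6) in TLB -> HIT
vaddr=149: (2,2) not in TLB -> MISS, insert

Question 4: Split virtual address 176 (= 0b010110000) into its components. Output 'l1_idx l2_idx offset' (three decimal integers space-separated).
vaddr = 176 = 0b010110000
  top 3 bits -> l1_idx = 2
  next 3 bits -> l2_idx = 6
  bottom 3 bits -> offset = 0

Answer: 2 6 0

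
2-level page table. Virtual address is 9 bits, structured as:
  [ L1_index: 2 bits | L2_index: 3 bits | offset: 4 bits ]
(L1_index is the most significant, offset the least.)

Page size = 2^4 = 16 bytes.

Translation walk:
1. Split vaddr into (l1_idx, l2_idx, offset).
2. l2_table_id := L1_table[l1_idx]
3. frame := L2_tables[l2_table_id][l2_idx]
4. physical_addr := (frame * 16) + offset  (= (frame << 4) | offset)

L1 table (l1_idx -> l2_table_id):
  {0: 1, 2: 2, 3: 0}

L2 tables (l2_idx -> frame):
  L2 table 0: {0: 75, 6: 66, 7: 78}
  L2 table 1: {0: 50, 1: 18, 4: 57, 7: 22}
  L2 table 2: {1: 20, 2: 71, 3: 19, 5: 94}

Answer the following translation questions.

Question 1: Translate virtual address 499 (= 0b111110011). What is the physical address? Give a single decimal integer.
vaddr = 499 = 0b111110011
Split: l1_idx=3, l2_idx=7, offset=3
L1[3] = 0
L2[0][7] = 78
paddr = 78 * 16 + 3 = 1251

Answer: 1251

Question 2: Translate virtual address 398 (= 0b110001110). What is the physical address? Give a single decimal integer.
vaddr = 398 = 0b110001110
Split: l1_idx=3, l2_idx=0, offset=14
L1[3] = 0
L2[0][0] = 75
paddr = 75 * 16 + 14 = 1214

Answer: 1214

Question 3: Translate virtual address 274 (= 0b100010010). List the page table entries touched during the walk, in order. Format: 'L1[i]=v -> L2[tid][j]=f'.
vaddr = 274 = 0b100010010
Split: l1_idx=2, l2_idx=1, offset=2

Answer: L1[2]=2 -> L2[2][1]=20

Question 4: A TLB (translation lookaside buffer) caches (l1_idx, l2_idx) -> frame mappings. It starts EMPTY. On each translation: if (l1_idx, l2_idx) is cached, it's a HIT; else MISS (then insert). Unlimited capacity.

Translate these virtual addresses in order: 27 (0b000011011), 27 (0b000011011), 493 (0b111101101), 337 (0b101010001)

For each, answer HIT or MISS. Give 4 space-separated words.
vaddr=27: (0,1) not in TLB -> MISS, insert
vaddr=27: (0,1) in TLB -> HIT
vaddr=493: (3,6) not in TLB -> MISS, insert
vaddr=337: (2,5) not in TLB -> MISS, insert

Answer: MISS HIT MISS MISS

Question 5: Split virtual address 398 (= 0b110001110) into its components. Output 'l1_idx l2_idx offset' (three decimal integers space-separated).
Answer: 3 0 14

Derivation:
vaddr = 398 = 0b110001110
  top 2 bits -> l1_idx = 3
  next 3 bits -> l2_idx = 0
  bottom 4 bits -> offset = 14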